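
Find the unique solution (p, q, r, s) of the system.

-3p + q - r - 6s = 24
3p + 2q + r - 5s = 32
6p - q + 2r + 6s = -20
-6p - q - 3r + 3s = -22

(2, 4, -2, -4)

Forward elimination on [A|b]:
R2 <- R2 - (-1)*R1:  [   0    3    0  -11   56 ]
R3 <- R3 - (-2)*R1:  [  0   1   0  -6  28 ]
R4 <- R4 - (2)*R1:  [   0   -3   -1   15  -70 ]
R3 <- R3 - (1/3)*R2:  [    0     0     0  -7/3  28/3 ]
R4 <- R4 - (-1)*R2:  [   0    0   -1    4  -14 ]
R3 <-> R4   (pivot in column 3 was zero)
[ -3  1  -1    -6    24 ]
[  0  3   0   -11    56 ]
[  0  0  -1     4   -14 ]
[  0  0   0  -7/3  28/3 ]
Row echelon form:
[ -3  1  -1    -6  |    24 ]
[  0  3   0   -11  |    56 ]
[  0  0  -1     4  |   -14 ]
[  0  0   0  -7/3  |  28/3 ]
Back-substitution:
s = (28/3) / (-7/3) = -4
r = (-14 - (4)*(-4)) / -1 = -2
q = (56 - (-11)*(-4)) / 3 = 4
p = (24 - (1)*(4) - (-1)*(-2) - (-6)*(-4)) / -3 = 2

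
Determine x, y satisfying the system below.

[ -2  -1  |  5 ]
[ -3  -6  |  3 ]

Forward elimination on [A|b]:
R2 <- R2 - (3/2)*R1:  [    0  -9/2  -9/2 ]
Row echelon form:
[ -2    -1  |     5 ]
[  0  -9/2  |  -9/2 ]
Back-substitution:
y = (-9/2) / (-9/2) = 1
x = (5 - (-1)*(1)) / -2 = -3

(-3, 1)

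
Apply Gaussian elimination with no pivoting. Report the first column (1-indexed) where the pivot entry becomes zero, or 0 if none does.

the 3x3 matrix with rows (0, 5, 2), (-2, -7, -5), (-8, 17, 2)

Naive forward elimination:
Pivot entry (1,1) is zero but row 2 has -2 in column 1 -> naive elimination stops; a row interchange (e.g. R1 <-> R2) would be required here.

first zero-pivot column = 1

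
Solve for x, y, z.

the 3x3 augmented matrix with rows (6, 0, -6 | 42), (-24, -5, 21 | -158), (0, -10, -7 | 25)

(2, 1, -5)

Forward elimination on [A|b]:
R2 <- R2 - (-4)*R1:  [  0  -5  -3  10 ]
R3 <- R3 - (2)*R2:  [  0   0  -1   5 ]
Row echelon form:
[ 6   0  -6  |  42 ]
[ 0  -5  -3  |  10 ]
[ 0   0  -1  |   5 ]
Back-substitution:
z = (5) / -1 = -5
y = (10 - (-3)*(-5)) / -5 = 1
x = (42 - (-6)*(-5)) / 6 = 2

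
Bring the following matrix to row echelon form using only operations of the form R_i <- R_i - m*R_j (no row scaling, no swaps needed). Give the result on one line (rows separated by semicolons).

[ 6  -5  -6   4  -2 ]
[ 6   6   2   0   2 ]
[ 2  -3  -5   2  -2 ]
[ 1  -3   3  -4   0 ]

REF = [6 -5 -6 4 -2; 0 11 8 -4 4; 0 0 -67/33 2/11 -28/33; 0 0 0 -332/67 -81/67]

Forward elimination:
R2 <- R2 - (1)*R1:  [  0  11   8  -4   4 ]
R3 <- R3 - (1/3)*R1:  [    0  -4/3    -3   2/3  -4/3 ]
R4 <- R4 - (1/6)*R1:  [     0  -13/6      4  -14/3    1/3 ]
R3 <- R3 - (-4/33)*R2:  [      0       0  -67/33    2/11  -28/33 ]
R4 <- R4 - (-13/66)*R2:  [      0       0  184/33  -60/11   37/33 ]
R4 <- R4 - (-184/67)*R3:  [       0        0        0  -332/67   -81/67 ]
Row echelon form:
[ 6  -5      -6        4      -2 ]
[ 0  11       8       -4       4 ]
[ 0   0  -67/33     2/11  -28/33 ]
[ 0   0       0  -332/67  -81/67 ]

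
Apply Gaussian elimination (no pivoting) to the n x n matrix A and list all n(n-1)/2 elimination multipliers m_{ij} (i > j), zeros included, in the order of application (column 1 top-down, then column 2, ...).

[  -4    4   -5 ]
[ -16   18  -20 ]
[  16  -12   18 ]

Forward elimination:
R2 <- R2 - (4)*R1:  [ 0  2  0 ]
R3 <- R3 - (-4)*R1:  [  0   4  -2 ]
R3 <- R3 - (2)*R2:  [  0   0  -2 ]
Multipliers (in order of application): m_{21} = 4, m_{31} = -4, m_{32} = 2

multipliers: 4, -4, 2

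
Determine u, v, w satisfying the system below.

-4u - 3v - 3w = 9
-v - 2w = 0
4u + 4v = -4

(-3, 2, -1)

Forward elimination on [A|b]:
R3 <- R3 - (-1)*R1:  [  0   1  -3   5 ]
R3 <- R3 - (-1)*R2:  [  0   0  -5   5 ]
Row echelon form:
[ -4  -3  -3  |  9 ]
[  0  -1  -2  |  0 ]
[  0   0  -5  |  5 ]
Back-substitution:
w = (5) / -5 = -1
v = (0 - (-2)*(-1)) / -1 = 2
u = (9 - (-3)*(2) - (-3)*(-1)) / -4 = -3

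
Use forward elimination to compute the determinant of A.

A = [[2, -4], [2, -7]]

det(A) = -6

Forward elimination:
R2 <- R2 - (1)*R1:  [  0  -3 ]
Upper-triangular form:
[ 2  -4 ]
[ 0  -3 ]
det(A) = (-1)^0 * (2) * (-3) = -6  (0 row swaps -> sign +1)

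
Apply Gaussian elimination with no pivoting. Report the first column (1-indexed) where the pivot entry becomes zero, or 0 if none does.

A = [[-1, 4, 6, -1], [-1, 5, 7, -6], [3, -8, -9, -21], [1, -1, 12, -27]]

first zero-pivot column = 0

Naive forward elimination:
R2 <- R2 - (1)*R1:  [  0   1   1  -5 ]
R3 <- R3 - (-3)*R1:  [   0    4    9  -24 ]
R4 <- R4 - (-1)*R1:  [   0    3   18  -28 ]
R3 <- R3 - (4)*R2:  [  0   0   5  -4 ]
R4 <- R4 - (3)*R2:  [   0    0   15  -13 ]
R4 <- R4 - (3)*R3:  [  0   0   0  -1 ]
All pivots nonzero; naive elimination completes without hitting a zero pivot.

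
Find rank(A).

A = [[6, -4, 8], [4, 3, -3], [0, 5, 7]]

rank(A) = 3

Row reduction:
R2 <- R2 - (2/3)*R1:  [     0   17/3  -25/3 ]
R3 <- R3 - (15/17)*R2:  [      0       0  244/17 ]
Row echelon form:
[ 6    -4       8 ]
[ 0  17/3   -25/3 ]
[ 0     0  244/17 ]
Nonzero rows / pivot columns: 3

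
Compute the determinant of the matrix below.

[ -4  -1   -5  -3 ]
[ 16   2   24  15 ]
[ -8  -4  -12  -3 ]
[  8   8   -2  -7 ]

det(A) = 192

Forward elimination:
R2 <- R2 - (-4)*R1:  [  0  -2   4   3 ]
R3 <- R3 - (2)*R1:  [  0  -2  -2   3 ]
R4 <- R4 - (-2)*R1:  [   0    6  -12  -13 ]
R3 <- R3 - (1)*R2:  [  0   0  -6   0 ]
R4 <- R4 - (-3)*R2:  [  0   0   0  -4 ]
Upper-triangular form:
[ -4  -1  -5  -3 ]
[  0  -2   4   3 ]
[  0   0  -6   0 ]
[  0   0   0  -4 ]
det(A) = (-1)^0 * (-4) * (-2) * (-6) * (-4) = 192  (0 row swaps -> sign +1)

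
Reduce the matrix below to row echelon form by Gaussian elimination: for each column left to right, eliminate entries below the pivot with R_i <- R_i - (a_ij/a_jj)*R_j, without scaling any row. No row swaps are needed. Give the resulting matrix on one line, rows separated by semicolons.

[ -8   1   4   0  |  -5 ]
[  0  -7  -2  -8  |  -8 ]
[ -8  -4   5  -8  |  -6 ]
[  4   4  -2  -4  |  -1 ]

Forward elimination:
R3 <- R3 - (1)*R1:  [  0  -5   1  -8  -1 ]
R4 <- R4 - (-1/2)*R1:  [    0   9/2     0    -4  -7/2 ]
R3 <- R3 - (5/7)*R2:  [     0      0   17/7  -16/7   33/7 ]
R4 <- R4 - (-9/14)*R2:  [       0        0     -9/7    -64/7  -121/14 ]
R4 <- R4 - (-9/17)*R3:  [       0        0        0  -176/17  -209/34 ]
Row echelon form:
[ -8   1     4        0  |       -5 ]
[  0  -7    -2       -8  |       -8 ]
[  0   0  17/7    -16/7  |     33/7 ]
[  0   0     0  -176/17  |  -209/34 ]

REF = [-8 1 4 0 -5; 0 -7 -2 -8 -8; 0 0 17/7 -16/7 33/7; 0 0 0 -176/17 -209/34]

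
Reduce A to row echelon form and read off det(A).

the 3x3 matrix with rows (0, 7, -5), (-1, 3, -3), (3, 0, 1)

det(A) = -11

Forward elimination:
R1 <-> R2   (pivot in column 1 was zero)
[ -1  3  -3 ]
[  0  7  -5 ]
[  3  0   1 ]
R3 <- R3 - (-3)*R1:  [  0   9  -8 ]
R3 <- R3 - (9/7)*R2:  [     0      0  -11/7 ]
Upper-triangular form:
[ -1  3     -3 ]
[  0  7     -5 ]
[  0  0  -11/7 ]
det(A) = (-1)^1 * (-1) * (7) * (-11/7) = -11  (1 row swap -> sign -1)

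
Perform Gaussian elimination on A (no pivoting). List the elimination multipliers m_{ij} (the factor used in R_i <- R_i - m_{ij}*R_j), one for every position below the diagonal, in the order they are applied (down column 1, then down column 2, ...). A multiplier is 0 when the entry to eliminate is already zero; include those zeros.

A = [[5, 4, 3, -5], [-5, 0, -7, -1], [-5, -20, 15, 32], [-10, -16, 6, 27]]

multipliers: -1, -1, -2, -4, -2, 2

Forward elimination:
R2 <- R2 - (-1)*R1:  [  0   4  -4  -6 ]
R3 <- R3 - (-1)*R1:  [   0  -16   18   27 ]
R4 <- R4 - (-2)*R1:  [  0  -8  12  17 ]
R3 <- R3 - (-4)*R2:  [ 0  0  2  3 ]
R4 <- R4 - (-2)*R2:  [ 0  0  4  5 ]
R4 <- R4 - (2)*R3:  [  0   0   0  -1 ]
Multipliers (in order of application): m_{21} = -1, m_{31} = -1, m_{41} = -2, m_{32} = -4, m_{42} = -2, m_{43} = 2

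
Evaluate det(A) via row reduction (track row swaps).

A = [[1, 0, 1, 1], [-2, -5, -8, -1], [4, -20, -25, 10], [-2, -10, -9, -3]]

Forward elimination:
R2 <- R2 - (-2)*R1:  [  0  -5  -6   1 ]
R3 <- R3 - (4)*R1:  [   0  -20  -29    6 ]
R4 <- R4 - (-2)*R1:  [   0  -10   -7   -1 ]
R3 <- R3 - (4)*R2:  [  0   0  -5   2 ]
R4 <- R4 - (2)*R2:  [  0   0   5  -3 ]
R4 <- R4 - (-1)*R3:  [  0   0   0  -1 ]
Upper-triangular form:
[ 1   0   1   1 ]
[ 0  -5  -6   1 ]
[ 0   0  -5   2 ]
[ 0   0   0  -1 ]
det(A) = (-1)^0 * (1) * (-5) * (-5) * (-1) = -25  (0 row swaps -> sign +1)

det(A) = -25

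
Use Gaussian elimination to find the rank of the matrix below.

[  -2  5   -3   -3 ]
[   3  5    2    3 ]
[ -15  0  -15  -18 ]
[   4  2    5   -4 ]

rank(A) = 3

Row reduction:
R2 <- R2 - (-3/2)*R1:  [    0  25/2  -5/2  -3/2 ]
R3 <- R3 - (15/2)*R1:  [     0  -75/2   15/2    9/2 ]
R4 <- R4 - (-2)*R1:  [   0   12   -1  -10 ]
R3 <- R3 - (-3)*R2:  [ 0  0  0  0 ]
R4 <- R4 - (24/25)*R2:  [       0        0      7/5  -214/25 ]
R3 <-> R4   (pivot in column 3 was zero)
[ -2     5    -3       -3 ]
[  0  25/2  -5/2     -3/2 ]
[  0     0   7/5  -214/25 ]
[  0     0     0        0 ]
Row echelon form:
[ -2     5    -3       -3 ]
[  0  25/2  -5/2     -3/2 ]
[  0     0   7/5  -214/25 ]
[  0     0     0        0 ]
Nonzero rows / pivot columns: 3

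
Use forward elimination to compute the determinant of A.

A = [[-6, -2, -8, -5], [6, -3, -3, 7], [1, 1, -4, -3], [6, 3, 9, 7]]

det(A) = -618

Forward elimination:
R2 <- R2 - (-1)*R1:  [   0   -5  -11    2 ]
R3 <- R3 - (-1/6)*R1:  [     0    2/3  -16/3  -23/6 ]
R4 <- R4 - (-1)*R1:  [ 0  1  1  2 ]
R3 <- R3 - (-2/15)*R2:  [       0        0    -34/5  -107/30 ]
R4 <- R4 - (-1/5)*R2:  [    0     0  -6/5  12/5 ]
R4 <- R4 - (3/17)*R3:  [      0       0       0  103/34 ]
Upper-triangular form:
[ -6  -2     -8       -5 ]
[  0  -5    -11        2 ]
[  0   0  -34/5  -107/30 ]
[  0   0      0   103/34 ]
det(A) = (-1)^0 * (-6) * (-5) * (-34/5) * (103/34) = -618  (0 row swaps -> sign +1)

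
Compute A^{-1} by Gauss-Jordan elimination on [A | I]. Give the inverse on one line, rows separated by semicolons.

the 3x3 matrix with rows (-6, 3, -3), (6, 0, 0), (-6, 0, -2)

Gauss-Jordan on [A | I]:
R1 <- (1/-6)*R1:  [    1  -1/2   1/2  |  -1/6     0     0 ]
R2 <- R2 - (6)*R1:  [  0   3  -3  |   1   1   0 ]
R3 <- R3 - (-6)*R1:  [  0  -3   1  |  -1   0   1 ]
R2 <- (1/3)*R2:  [   0    1   -1  |  1/3  1/3    0 ]
R1 <- R1 - (-1/2)*R2:  [   1    0    0  |    0  1/6    0 ]
R3 <- R3 - (-3)*R2:  [  0   0  -2  |   0   1   1 ]
R3 <- (1/-2)*R3:  [    0     0     1  |     0  -1/2  -1/2 ]
R2 <- R2 - (-1)*R3:  [    0     1     0  |   1/3  -1/6  -1/2 ]
Right block of [I | A^{-1}] is the inverse:
[   0   1/6     0 ]
[ 1/3  -1/6  -1/2 ]
[   0  -1/2  -1/2 ]

inverse = [0 1/6 0; 1/3 -1/6 -1/2; 0 -1/2 -1/2]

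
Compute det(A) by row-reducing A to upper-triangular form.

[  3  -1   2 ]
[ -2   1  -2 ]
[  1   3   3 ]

Forward elimination:
R2 <- R2 - (-2/3)*R1:  [    0   1/3  -2/3 ]
R3 <- R3 - (1/3)*R1:  [    0  10/3   7/3 ]
R3 <- R3 - (10)*R2:  [ 0  0  9 ]
Upper-triangular form:
[ 3   -1     2 ]
[ 0  1/3  -2/3 ]
[ 0    0     9 ]
det(A) = (-1)^0 * (3) * (1/3) * (9) = 9  (0 row swaps -> sign +1)

det(A) = 9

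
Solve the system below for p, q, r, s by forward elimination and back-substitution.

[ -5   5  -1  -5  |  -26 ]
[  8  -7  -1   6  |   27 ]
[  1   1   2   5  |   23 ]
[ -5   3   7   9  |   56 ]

(-2, -2, 1, 5)

Forward elimination on [A|b]:
R2 <- R2 - (-8/5)*R1:  [     0      1  -13/5     -2  -73/5 ]
R3 <- R3 - (-1/5)*R1:  [    0     2   9/5     4  89/5 ]
R4 <- R4 - (1)*R1:  [  0  -2   8  14  82 ]
R3 <- R3 - (2)*R2:  [  0   0   7   8  47 ]
R4 <- R4 - (-2)*R2:  [     0      0   14/5     10  264/5 ]
R4 <- R4 - (2/5)*R3:  [    0     0     0  34/5    34 ]
Row echelon form:
[ -5  5     -1    -5  |    -26 ]
[  0  1  -13/5    -2  |  -73/5 ]
[  0  0      7     8  |     47 ]
[  0  0      0  34/5  |     34 ]
Back-substitution:
s = (34) / (34/5) = 5
r = (47 - (8)*(5)) / 7 = 1
q = (-73/5 - (-13/5)*(1) - (-2)*(5)) / 1 = -2
p = (-26 - (5)*(-2) - (-1)*(1) - (-5)*(5)) / -5 = -2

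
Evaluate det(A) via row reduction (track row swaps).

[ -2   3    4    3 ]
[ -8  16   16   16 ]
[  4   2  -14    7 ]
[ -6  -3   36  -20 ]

det(A) = 144

Forward elimination:
R2 <- R2 - (4)*R1:  [ 0  4  0  4 ]
R3 <- R3 - (-2)*R1:  [  0   8  -6  13 ]
R4 <- R4 - (3)*R1:  [   0  -12   24  -29 ]
R3 <- R3 - (2)*R2:  [  0   0  -6   5 ]
R4 <- R4 - (-3)*R2:  [   0    0   24  -17 ]
R4 <- R4 - (-4)*R3:  [ 0  0  0  3 ]
Upper-triangular form:
[ -2  3   4  3 ]
[  0  4   0  4 ]
[  0  0  -6  5 ]
[  0  0   0  3 ]
det(A) = (-1)^0 * (-2) * (4) * (-6) * (3) = 144  (0 row swaps -> sign +1)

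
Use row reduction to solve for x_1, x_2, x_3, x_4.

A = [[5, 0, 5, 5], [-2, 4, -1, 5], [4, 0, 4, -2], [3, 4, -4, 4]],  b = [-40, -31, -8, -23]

(-1, -4, -3, -4)

Forward elimination on [A|b]:
R2 <- R2 - (-2/5)*R1:  [   0    4    1    7  -47 ]
R3 <- R3 - (4/5)*R1:  [  0   0   0  -6  24 ]
R4 <- R4 - (3/5)*R1:  [  0   4  -7   1   1 ]
R4 <- R4 - (1)*R2:  [  0   0  -8  -6  48 ]
R3 <-> R4   (pivot in column 3 was zero)
[ 5  0   5   5  -40 ]
[ 0  4   1   7  -47 ]
[ 0  0  -8  -6   48 ]
[ 0  0   0  -6   24 ]
Row echelon form:
[ 5  0   5   5  |  -40 ]
[ 0  4   1   7  |  -47 ]
[ 0  0  -8  -6  |   48 ]
[ 0  0   0  -6  |   24 ]
Back-substitution:
x_4 = (24) / -6 = -4
x_3 = (48 - (-6)*(-4)) / -8 = -3
x_2 = (-47 - (1)*(-3) - (7)*(-4)) / 4 = -4
x_1 = (-40 - (5)*(-3) - (5)*(-4)) / 5 = -1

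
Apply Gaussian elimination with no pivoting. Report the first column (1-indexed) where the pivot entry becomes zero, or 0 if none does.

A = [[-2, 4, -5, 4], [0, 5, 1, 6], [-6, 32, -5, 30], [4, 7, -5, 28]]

Naive forward elimination:
R3 <- R3 - (3)*R1:  [  0  20  10  18 ]
R4 <- R4 - (-2)*R1:  [   0   15  -15   36 ]
R3 <- R3 - (4)*R2:  [  0   0   6  -6 ]
R4 <- R4 - (3)*R2:  [   0    0  -18   18 ]
R4 <- R4 - (-3)*R3:  [ 0  0  0  0 ]
Matrix at this point:
[ -2  4  -5   4 ]
[  0  5   1   6 ]
[  0  0   6  -6 ]
[  0  0   0   0 ]
Pivot entry (4,4) in the last row is zero and there are no rows below to swap with -> zero pivot in column 4 (A is singular).

first zero-pivot column = 4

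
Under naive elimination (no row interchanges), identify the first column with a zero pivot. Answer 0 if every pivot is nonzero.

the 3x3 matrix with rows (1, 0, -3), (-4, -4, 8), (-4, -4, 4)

first zero-pivot column = 0

Naive forward elimination:
R2 <- R2 - (-4)*R1:  [  0  -4  -4 ]
R3 <- R3 - (-4)*R1:  [  0  -4  -8 ]
R3 <- R3 - (1)*R2:  [  0   0  -4 ]
All pivots nonzero; naive elimination completes without hitting a zero pivot.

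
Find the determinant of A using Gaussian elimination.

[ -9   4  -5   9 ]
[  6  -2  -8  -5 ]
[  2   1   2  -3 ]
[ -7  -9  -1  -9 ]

Forward elimination:
R2 <- R2 - (-2/3)*R1:  [     0    2/3  -34/3      1 ]
R3 <- R3 - (-2/9)*R1:  [    0  17/9   8/9    -1 ]
R4 <- R4 - (7/9)*R1:  [      0  -109/9    26/9     -16 ]
R3 <- R3 - (17/6)*R2:  [     0      0     33  -23/6 ]
R4 <- R4 - (-109/6)*R2:  [    0     0  -203  13/6 ]
R4 <- R4 - (-203/33)*R3:  [        0         0         0  -2120/99 ]
Upper-triangular form:
[ -9    4     -5         9 ]
[  0  2/3  -34/3         1 ]
[  0    0     33     -23/6 ]
[  0    0      0  -2120/99 ]
det(A) = (-1)^0 * (-9) * (2/3) * (33) * (-2120/99) = 4240  (0 row swaps -> sign +1)

det(A) = 4240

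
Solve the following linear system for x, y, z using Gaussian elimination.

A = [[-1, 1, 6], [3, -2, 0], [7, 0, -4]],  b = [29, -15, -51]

(-5, 0, 4)

Forward elimination on [A|b]:
R2 <- R2 - (-3)*R1:  [  0   1  18  72 ]
R3 <- R3 - (-7)*R1:  [   0    7   38  152 ]
R3 <- R3 - (7)*R2:  [    0     0   -88  -352 ]
Row echelon form:
[ -1  1    6  |    29 ]
[  0  1   18  |    72 ]
[  0  0  -88  |  -352 ]
Back-substitution:
z = (-352) / -88 = 4
y = (72 - (18)*(4)) / 1 = 0
x = (29 - (1)*(0) - (6)*(4)) / -1 = -5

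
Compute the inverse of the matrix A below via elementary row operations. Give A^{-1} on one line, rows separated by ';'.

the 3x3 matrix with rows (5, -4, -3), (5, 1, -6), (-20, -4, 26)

inverse = [1/25 58/25 27/50; -1/5 7/5 3/10; 0 2 1/2]

Gauss-Jordan on [A | I]:
R1 <- (1/5)*R1:  [    1  -4/5  -3/5  |   1/5     0     0 ]
R2 <- R2 - (5)*R1:  [  0   5  -3  |  -1   1   0 ]
R3 <- R3 - (-20)*R1:  [   0  -20   14  |    4    0    1 ]
R2 <- (1/5)*R2:  [    0     1  -3/5  |  -1/5   1/5     0 ]
R1 <- R1 - (-4/5)*R2:  [      1       0  -27/25  |    1/25    4/25       0 ]
R3 <- R3 - (-20)*R2:  [ 0  0  2  |  0  4  1 ]
R3 <- (1/2)*R3:  [   0    0    1  |    0    2  1/2 ]
R1 <- R1 - (-27/25)*R3:  [     1      0      0  |   1/25  58/25  27/50 ]
R2 <- R2 - (-3/5)*R3:  [    0     1     0  |  -1/5   7/5  3/10 ]
Right block of [I | A^{-1}] is the inverse:
[ 1/25  58/25  27/50 ]
[ -1/5    7/5   3/10 ]
[    0      2    1/2 ]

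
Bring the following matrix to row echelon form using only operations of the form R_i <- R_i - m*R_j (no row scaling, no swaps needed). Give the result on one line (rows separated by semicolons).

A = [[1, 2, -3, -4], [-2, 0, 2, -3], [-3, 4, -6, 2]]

REF = [1 2 -3 -4; 0 4 -4 -11; 0 0 -5 35/2]

Forward elimination:
R2 <- R2 - (-2)*R1:  [   0    4   -4  -11 ]
R3 <- R3 - (-3)*R1:  [   0   10  -15  -10 ]
R3 <- R3 - (5/2)*R2:  [    0     0    -5  35/2 ]
Row echelon form:
[ 1  2  -3    -4 ]
[ 0  4  -4   -11 ]
[ 0  0  -5  35/2 ]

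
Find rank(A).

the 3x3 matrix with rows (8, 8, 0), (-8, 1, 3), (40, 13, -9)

Row reduction:
R2 <- R2 - (-1)*R1:  [ 0  9  3 ]
R3 <- R3 - (5)*R1:  [   0  -27   -9 ]
R3 <- R3 - (-3)*R2:  [ 0  0  0 ]
Row echelon form:
[ 8  8  0 ]
[ 0  9  3 ]
[ 0  0  0 ]
Nonzero rows / pivot columns: 2

rank(A) = 2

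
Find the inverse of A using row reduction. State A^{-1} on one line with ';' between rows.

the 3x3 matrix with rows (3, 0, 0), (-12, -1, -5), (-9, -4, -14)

inverse = [1/3 0 0; 41/6 7/3 -5/6; -13/6 -2/3 1/6]

Gauss-Jordan on [A | I]:
R1 <- (1/3)*R1:  [   1    0    0  |  1/3    0    0 ]
R2 <- R2 - (-12)*R1:  [  0  -1  -5  |   4   1   0 ]
R3 <- R3 - (-9)*R1:  [   0   -4  -14  |    3    0    1 ]
R2 <- (1/-1)*R2:  [  0   1   5  |  -4  -1   0 ]
R3 <- R3 - (-4)*R2:  [   0    0    6  |  -13   -4    1 ]
R3 <- (1/6)*R3:  [     0      0      1  |  -13/6   -2/3    1/6 ]
R2 <- R2 - (5)*R3:  [    0     1     0  |  41/6   7/3  -5/6 ]
Right block of [I | A^{-1}] is the inverse:
[   1/3     0     0 ]
[  41/6   7/3  -5/6 ]
[ -13/6  -2/3   1/6 ]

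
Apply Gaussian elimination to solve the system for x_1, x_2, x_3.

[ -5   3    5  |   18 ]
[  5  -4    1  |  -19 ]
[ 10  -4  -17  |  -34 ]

(-3, 1, 0)

Forward elimination on [A|b]:
R2 <- R2 - (-1)*R1:  [  0  -1   6  -1 ]
R3 <- R3 - (-2)*R1:  [  0   2  -7   2 ]
R3 <- R3 - (-2)*R2:  [ 0  0  5  0 ]
Row echelon form:
[ -5   3  5  |  18 ]
[  0  -1  6  |  -1 ]
[  0   0  5  |   0 ]
Back-substitution:
x_3 = (0) / 5 = 0
x_2 = (-1 - (6)*(0)) / -1 = 1
x_1 = (18 - (3)*(1) - (5)*(0)) / -5 = -3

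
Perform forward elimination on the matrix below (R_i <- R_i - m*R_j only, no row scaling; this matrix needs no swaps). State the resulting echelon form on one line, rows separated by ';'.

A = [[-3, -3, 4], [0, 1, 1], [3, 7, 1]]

Forward elimination:
R3 <- R3 - (-1)*R1:  [ 0  4  5 ]
R3 <- R3 - (4)*R2:  [ 0  0  1 ]
Row echelon form:
[ -3  -3  4 ]
[  0   1  1 ]
[  0   0  1 ]

REF = [-3 -3 4; 0 1 1; 0 0 1]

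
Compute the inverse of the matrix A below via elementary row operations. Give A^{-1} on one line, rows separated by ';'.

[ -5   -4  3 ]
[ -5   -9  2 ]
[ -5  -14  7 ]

Gauss-Jordan on [A | I]:
R1 <- (1/-5)*R1:  [    1   4/5  -3/5  |  -1/5     0     0 ]
R2 <- R2 - (-5)*R1:  [  0  -5  -1  |  -1   1   0 ]
R3 <- R3 - (-5)*R1:  [   0  -10    4  |   -1    0    1 ]
R2 <- (1/-5)*R2:  [    0     1   1/5  |   1/5  -1/5     0 ]
R1 <- R1 - (4/5)*R2:  [      1       0  -19/25  |   -9/25    4/25       0 ]
R3 <- R3 - (-10)*R2:  [  0   0   6  |   1  -2   1 ]
R3 <- (1/6)*R3:  [    0     0     1  |   1/6  -1/3   1/6 ]
R1 <- R1 - (-19/25)*R3:  [      1       0       0  |   -7/30   -7/75  19/150 ]
R2 <- R2 - (1/5)*R3:  [     0      1      0  |    1/6  -2/15  -1/30 ]
Right block of [I | A^{-1}] is the inverse:
[ -7/30  -7/75  19/150 ]
[   1/6  -2/15   -1/30 ]
[   1/6   -1/3     1/6 ]

inverse = [-7/30 -7/75 19/150; 1/6 -2/15 -1/30; 1/6 -1/3 1/6]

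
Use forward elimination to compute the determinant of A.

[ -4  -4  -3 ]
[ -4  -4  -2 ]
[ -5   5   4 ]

Forward elimination:
R2 <- R2 - (1)*R1:  [ 0  0  1 ]
R3 <- R3 - (5/4)*R1:  [    0    10  31/4 ]
R2 <-> R3   (pivot in column 2 was zero)
[ -4  -4    -3 ]
[  0  10  31/4 ]
[  0   0     1 ]
Upper-triangular form:
[ -4  -4    -3 ]
[  0  10  31/4 ]
[  0   0     1 ]
det(A) = (-1)^1 * (-4) * (10) * (1) = 40  (1 row swap -> sign -1)

det(A) = 40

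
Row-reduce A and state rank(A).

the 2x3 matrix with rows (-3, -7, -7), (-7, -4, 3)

Row reduction:
R2 <- R2 - (7/3)*R1:  [    0  37/3  58/3 ]
Row echelon form:
[ -3    -7    -7 ]
[  0  37/3  58/3 ]
Nonzero rows / pivot columns: 2

rank(A) = 2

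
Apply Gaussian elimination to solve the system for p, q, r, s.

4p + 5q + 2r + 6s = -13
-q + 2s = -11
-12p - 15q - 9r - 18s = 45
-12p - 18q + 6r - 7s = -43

(4, 1, -2, -5)

Forward elimination on [A|b]:
R3 <- R3 - (-3)*R1:  [  0   0  -3   0   6 ]
R4 <- R4 - (-3)*R1:  [   0   -3   12   11  -82 ]
R4 <- R4 - (3)*R2:  [   0    0   12    5  -49 ]
R4 <- R4 - (-4)*R3:  [   0    0    0    5  -25 ]
Row echelon form:
[ 4   5   2  6  |  -13 ]
[ 0  -1   0  2  |  -11 ]
[ 0   0  -3  0  |    6 ]
[ 0   0   0  5  |  -25 ]
Back-substitution:
s = (-25) / 5 = -5
r = (6) / -3 = -2
q = (-11 - (2)*(-5)) / -1 = 1
p = (-13 - (5)*(1) - (2)*(-2) - (6)*(-5)) / 4 = 4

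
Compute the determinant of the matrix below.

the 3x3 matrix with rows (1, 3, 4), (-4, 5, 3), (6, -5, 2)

Forward elimination:
R2 <- R2 - (-4)*R1:  [  0  17  19 ]
R3 <- R3 - (6)*R1:  [   0  -23  -22 ]
R3 <- R3 - (-23/17)*R2:  [     0      0  63/17 ]
Upper-triangular form:
[ 1   3      4 ]
[ 0  17     19 ]
[ 0   0  63/17 ]
det(A) = (-1)^0 * (1) * (17) * (63/17) = 63  (0 row swaps -> sign +1)

det(A) = 63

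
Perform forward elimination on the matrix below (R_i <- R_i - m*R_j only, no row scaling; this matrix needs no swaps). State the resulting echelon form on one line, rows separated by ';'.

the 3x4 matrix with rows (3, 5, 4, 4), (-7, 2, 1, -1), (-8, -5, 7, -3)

REF = [3 5 4 4; 0 41/3 31/3 25/3; 0 0 466/41 106/41]

Forward elimination:
R2 <- R2 - (-7/3)*R1:  [    0  41/3  31/3  25/3 ]
R3 <- R3 - (-8/3)*R1:  [    0  25/3  53/3  23/3 ]
R3 <- R3 - (25/41)*R2:  [      0       0  466/41  106/41 ]
Row echelon form:
[ 3     5       4       4 ]
[ 0  41/3    31/3    25/3 ]
[ 0     0  466/41  106/41 ]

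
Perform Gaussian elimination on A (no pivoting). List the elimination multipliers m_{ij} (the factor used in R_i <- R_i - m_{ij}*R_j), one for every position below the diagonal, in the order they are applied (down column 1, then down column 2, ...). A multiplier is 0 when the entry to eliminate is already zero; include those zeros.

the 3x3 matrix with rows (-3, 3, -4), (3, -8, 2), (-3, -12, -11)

Forward elimination:
R2 <- R2 - (-1)*R1:  [  0  -5  -2 ]
R3 <- R3 - (1)*R1:  [   0  -15   -7 ]
R3 <- R3 - (3)*R2:  [  0   0  -1 ]
Multipliers (in order of application): m_{21} = -1, m_{31} = 1, m_{32} = 3

multipliers: -1, 1, 3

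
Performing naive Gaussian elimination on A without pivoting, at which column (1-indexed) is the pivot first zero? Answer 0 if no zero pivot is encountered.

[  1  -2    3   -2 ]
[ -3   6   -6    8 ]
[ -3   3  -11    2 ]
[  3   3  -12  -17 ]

Naive forward elimination:
R2 <- R2 - (-3)*R1:  [ 0  0  3  2 ]
R3 <- R3 - (-3)*R1:  [  0  -3  -2  -4 ]
R4 <- R4 - (3)*R1:  [   0    9  -21  -11 ]
Matrix at this point:
[ 1  -2    3   -2 ]
[ 0   0    3    2 ]
[ 0  -3   -2   -4 ]
[ 0   9  -21  -11 ]
Pivot entry (2,2) is zero but row 3 has -3 in column 2 -> naive elimination stops; a row interchange (e.g. R2 <-> R3) would be required here.

first zero-pivot column = 2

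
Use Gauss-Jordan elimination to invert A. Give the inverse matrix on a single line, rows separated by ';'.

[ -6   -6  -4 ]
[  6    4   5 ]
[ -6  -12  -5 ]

inverse = [-5/6 -3/8 7/24; 0 -1/8 -1/8; 1 3/4 -1/4]

Gauss-Jordan on [A | I]:
R1 <- (1/-6)*R1:  [    1     1   2/3  |  -1/6     0     0 ]
R2 <- R2 - (6)*R1:  [  0  -2   1  |   1   1   0 ]
R3 <- R3 - (-6)*R1:  [  0  -6  -1  |  -1   0   1 ]
R2 <- (1/-2)*R2:  [    0     1  -1/2  |  -1/2  -1/2     0 ]
R1 <- R1 - (1)*R2:  [   1    0  7/6  |  1/3  1/2    0 ]
R3 <- R3 - (-6)*R2:  [  0   0  -4  |  -4  -3   1 ]
R3 <- (1/-4)*R3:  [    0     0     1  |     1   3/4  -1/4 ]
R1 <- R1 - (7/6)*R3:  [    1     0     0  |  -5/6  -3/8  7/24 ]
R2 <- R2 - (-1/2)*R3:  [    0     1     0  |     0  -1/8  -1/8 ]
Right block of [I | A^{-1}] is the inverse:
[ -5/6  -3/8  7/24 ]
[    0  -1/8  -1/8 ]
[    1   3/4  -1/4 ]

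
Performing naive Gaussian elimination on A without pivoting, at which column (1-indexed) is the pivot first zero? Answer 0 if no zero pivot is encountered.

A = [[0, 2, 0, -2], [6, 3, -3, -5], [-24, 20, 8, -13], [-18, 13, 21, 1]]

Naive forward elimination:
Pivot entry (1,1) is zero but row 2 has 6 in column 1 -> naive elimination stops; a row interchange (e.g. R1 <-> R2) would be required here.

first zero-pivot column = 1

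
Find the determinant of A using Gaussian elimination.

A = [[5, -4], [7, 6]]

det(A) = 58

Forward elimination:
R2 <- R2 - (7/5)*R1:  [    0  58/5 ]
Upper-triangular form:
[ 5    -4 ]
[ 0  58/5 ]
det(A) = (-1)^0 * (5) * (58/5) = 58  (0 row swaps -> sign +1)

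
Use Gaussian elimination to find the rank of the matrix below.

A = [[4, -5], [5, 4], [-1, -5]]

Row reduction:
R2 <- R2 - (5/4)*R1:  [    0  41/4 ]
R3 <- R3 - (-1/4)*R1:  [     0  -25/4 ]
R3 <- R3 - (-25/41)*R2:  [ 0  0 ]
Row echelon form:
[ 4    -5 ]
[ 0  41/4 ]
[ 0     0 ]
Nonzero rows / pivot columns: 2

rank(A) = 2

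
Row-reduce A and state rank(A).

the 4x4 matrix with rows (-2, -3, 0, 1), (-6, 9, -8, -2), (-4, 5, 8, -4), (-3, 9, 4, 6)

rank(A) = 4

Row reduction:
R2 <- R2 - (3)*R1:  [  0  18  -8  -5 ]
R3 <- R3 - (2)*R1:  [  0  11   8  -6 ]
R4 <- R4 - (3/2)*R1:  [    0  27/2     4   9/2 ]
R3 <- R3 - (11/18)*R2:  [      0       0   116/9  -53/18 ]
R4 <- R4 - (3/4)*R2:  [    0     0    10  33/4 ]
R4 <- R4 - (45/58)*R3:  [      0       0       0  611/58 ]
Row echelon form:
[ -2  -3      0       1 ]
[  0  18     -8      -5 ]
[  0   0  116/9  -53/18 ]
[  0   0      0  611/58 ]
Nonzero rows / pivot columns: 4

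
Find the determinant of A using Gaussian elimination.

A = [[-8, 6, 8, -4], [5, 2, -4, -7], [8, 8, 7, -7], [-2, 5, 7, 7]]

Forward elimination:
R2 <- R2 - (-5/8)*R1:  [     0   23/4      1  -19/2 ]
R3 <- R3 - (-1)*R1:  [   0   14   15  -11 ]
R4 <- R4 - (1/4)*R1:  [   0  7/2    5    8 ]
R3 <- R3 - (56/23)*R2:  [      0       0  289/23  279/23 ]
R4 <- R4 - (14/23)*R2:  [      0       0  101/23  317/23 ]
R4 <- R4 - (101/289)*R3:  [        0         0         0  2758/289 ]
Upper-triangular form:
[ -8     6       8        -4 ]
[  0  23/4       1     -19/2 ]
[  0     0  289/23    279/23 ]
[  0     0       0  2758/289 ]
det(A) = (-1)^0 * (-8) * (23/4) * (289/23) * (2758/289) = -5516  (0 row swaps -> sign +1)

det(A) = -5516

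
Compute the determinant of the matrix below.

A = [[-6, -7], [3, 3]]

det(A) = 3

Forward elimination:
R2 <- R2 - (-1/2)*R1:  [    0  -1/2 ]
Upper-triangular form:
[ -6    -7 ]
[  0  -1/2 ]
det(A) = (-1)^0 * (-6) * (-1/2) = 3  (0 row swaps -> sign +1)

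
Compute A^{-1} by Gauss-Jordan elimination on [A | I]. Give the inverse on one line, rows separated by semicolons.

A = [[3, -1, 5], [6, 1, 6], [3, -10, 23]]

inverse = [83/54 -1/2 -11/54; -20/9 1 2/9; -7/6 1/2 1/6]

Gauss-Jordan on [A | I]:
R1 <- (1/3)*R1:  [    1  -1/3   5/3  |   1/3     0     0 ]
R2 <- R2 - (6)*R1:  [  0   3  -4  |  -2   1   0 ]
R3 <- R3 - (3)*R1:  [  0  -9  18  |  -1   0   1 ]
R2 <- (1/3)*R2:  [    0     1  -4/3  |  -2/3   1/3     0 ]
R1 <- R1 - (-1/3)*R2:  [    1     0  11/9  |   1/9   1/9     0 ]
R3 <- R3 - (-9)*R2:  [  0   0   6  |  -7   3   1 ]
R3 <- (1/6)*R3:  [    0     0     1  |  -7/6   1/2   1/6 ]
R1 <- R1 - (11/9)*R3:  [      1       0       0  |   83/54    -1/2  -11/54 ]
R2 <- R2 - (-4/3)*R3:  [     0      1      0  |  -20/9      1    2/9 ]
Right block of [I | A^{-1}] is the inverse:
[ 83/54  -1/2  -11/54 ]
[ -20/9     1     2/9 ]
[  -7/6   1/2     1/6 ]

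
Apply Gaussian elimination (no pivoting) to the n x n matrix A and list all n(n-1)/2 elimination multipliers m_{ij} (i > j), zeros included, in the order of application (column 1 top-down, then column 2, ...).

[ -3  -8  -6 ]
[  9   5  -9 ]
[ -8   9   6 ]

multipliers: -3, 8/3, -91/57

Forward elimination:
R2 <- R2 - (-3)*R1:  [   0  -19  -27 ]
R3 <- R3 - (8/3)*R1:  [    0  91/3    22 ]
R3 <- R3 - (-91/57)*R2:  [       0        0  -401/19 ]
Multipliers (in order of application): m_{21} = -3, m_{31} = 8/3, m_{32} = -91/57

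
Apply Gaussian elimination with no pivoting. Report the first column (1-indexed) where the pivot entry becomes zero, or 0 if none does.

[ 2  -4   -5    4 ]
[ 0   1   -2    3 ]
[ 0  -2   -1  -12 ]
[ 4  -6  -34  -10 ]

first zero-pivot column = 4

Naive forward elimination:
R4 <- R4 - (2)*R1:  [   0    2  -24  -18 ]
R3 <- R3 - (-2)*R2:  [  0   0  -5  -6 ]
R4 <- R4 - (2)*R2:  [   0    0  -20  -24 ]
R4 <- R4 - (4)*R3:  [ 0  0  0  0 ]
Matrix at this point:
[ 2  -4  -5   4 ]
[ 0   1  -2   3 ]
[ 0   0  -5  -6 ]
[ 0   0   0   0 ]
Pivot entry (4,4) in the last row is zero and there are no rows below to swap with -> zero pivot in column 4 (A is singular).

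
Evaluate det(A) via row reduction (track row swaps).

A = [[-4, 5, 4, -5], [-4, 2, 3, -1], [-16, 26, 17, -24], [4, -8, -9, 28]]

det(A) = -36

Forward elimination:
R2 <- R2 - (1)*R1:  [  0  -3  -1   4 ]
R3 <- R3 - (4)*R1:  [  0   6   1  -4 ]
R4 <- R4 - (-1)*R1:  [  0  -3  -5  23 ]
R3 <- R3 - (-2)*R2:  [  0   0  -1   4 ]
R4 <- R4 - (1)*R2:  [  0   0  -4  19 ]
R4 <- R4 - (4)*R3:  [ 0  0  0  3 ]
Upper-triangular form:
[ -4   5   4  -5 ]
[  0  -3  -1   4 ]
[  0   0  -1   4 ]
[  0   0   0   3 ]
det(A) = (-1)^0 * (-4) * (-3) * (-1) * (3) = -36  (0 row swaps -> sign +1)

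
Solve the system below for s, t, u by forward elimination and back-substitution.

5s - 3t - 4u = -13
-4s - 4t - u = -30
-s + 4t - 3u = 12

Forward elimination on [A|b]:
R2 <- R2 - (-4/5)*R1:  [      0   -32/5   -21/5  -202/5 ]
R3 <- R3 - (-1/5)*R1:  [     0   17/5  -19/5   47/5 ]
R3 <- R3 - (-17/32)*R2:  [       0        0  -193/32  -193/16 ]
Row echelon form:
[ 5     -3       -4  |      -13 ]
[ 0  -32/5    -21/5  |   -202/5 ]
[ 0      0  -193/32  |  -193/16 ]
Back-substitution:
u = (-193/16) / (-193/32) = 2
t = (-202/5 - (-21/5)*(2)) / (-32/5) = 5
s = (-13 - (-3)*(5) - (-4)*(2)) / 5 = 2

(2, 5, 2)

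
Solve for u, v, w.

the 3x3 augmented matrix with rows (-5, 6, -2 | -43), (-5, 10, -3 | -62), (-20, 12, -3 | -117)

(3, -5, -1)

Forward elimination on [A|b]:
R2 <- R2 - (1)*R1:  [   0    4   -1  -19 ]
R3 <- R3 - (4)*R1:  [   0  -12    5   55 ]
R3 <- R3 - (-3)*R2:  [  0   0   2  -2 ]
Row echelon form:
[ -5  6  -2  |  -43 ]
[  0  4  -1  |  -19 ]
[  0  0   2  |   -2 ]
Back-substitution:
w = (-2) / 2 = -1
v = (-19 - (-1)*(-1)) / 4 = -5
u = (-43 - (6)*(-5) - (-2)*(-1)) / -5 = 3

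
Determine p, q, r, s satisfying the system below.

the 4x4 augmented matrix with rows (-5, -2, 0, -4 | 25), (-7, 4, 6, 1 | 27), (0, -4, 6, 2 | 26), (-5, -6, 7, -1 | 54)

(-5, -4, 1, 2)

Forward elimination on [A|b]:
R2 <- R2 - (7/5)*R1:  [    0  34/5     6  33/5    -8 ]
R4 <- R4 - (1)*R1:  [  0  -4   7   3  29 ]
R3 <- R3 - (-10/17)*R2:  [      0       0  162/17  100/17  362/17 ]
R4 <- R4 - (-10/17)*R2:  [      0       0  179/17  117/17  413/17 ]
R4 <- R4 - (179/162)*R3:  [     0      0      0  31/81  62/81 ]
Row echelon form:
[ -5    -2       0      -4  |      25 ]
[  0  34/5       6    33/5  |      -8 ]
[  0     0  162/17  100/17  |  362/17 ]
[  0     0       0   31/81  |   62/81 ]
Back-substitution:
s = (62/81) / (31/81) = 2
r = (362/17 - (100/17)*(2)) / (162/17) = 1
q = (-8 - (6)*(1) - (33/5)*(2)) / (34/5) = -4
p = (25 - (-2)*(-4) - (-4)*(2)) / -5 = -5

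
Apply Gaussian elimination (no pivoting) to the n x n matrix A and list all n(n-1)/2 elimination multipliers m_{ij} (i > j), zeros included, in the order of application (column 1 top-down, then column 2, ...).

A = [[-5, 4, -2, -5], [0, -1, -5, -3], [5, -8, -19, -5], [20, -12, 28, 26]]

multipliers: 0, -1, -4, 4, -4, 0

Forward elimination:
R2: entry in column 1 is already 0 -> m_{21} = 0 (no row operation needed)
R3 <- R3 - (-1)*R1:  [   0   -4  -21  -10 ]
R4 <- R4 - (-4)*R1:  [  0   4  20   6 ]
R3 <- R3 - (4)*R2:  [  0   0  -1   2 ]
R4 <- R4 - (-4)*R2:  [  0   0   0  -6 ]
R4: entry in column 3 is already 0 -> m_{43} = 0 (no row operation needed)
Multipliers (in order of application): m_{21} = 0, m_{31} = -1, m_{41} = -4, m_{32} = 4, m_{42} = -4, m_{43} = 0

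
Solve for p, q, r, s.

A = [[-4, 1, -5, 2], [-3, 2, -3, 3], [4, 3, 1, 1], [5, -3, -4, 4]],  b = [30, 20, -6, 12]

(-1, 1, -5, 0)

Forward elimination on [A|b]:
R2 <- R2 - (3/4)*R1:  [    0   5/4   3/4   3/2  -5/2 ]
R3 <- R3 - (-1)*R1:  [  0   4  -4   3  24 ]
R4 <- R4 - (-5/4)*R1:  [     0   -7/4  -41/4   13/2   99/2 ]
R3 <- R3 - (16/5)*R2:  [     0      0  -32/5   -9/5     32 ]
R4 <- R4 - (-7/5)*R2:  [     0      0  -46/5   43/5     46 ]
R4 <- R4 - (23/16)*R3:  [      0       0       0  179/16       0 ]
Row echelon form:
[ -4    1     -5       2  |    30 ]
[  0  5/4    3/4     3/2  |  -5/2 ]
[  0    0  -32/5    -9/5  |    32 ]
[  0    0      0  179/16  |     0 ]
Back-substitution:
s = (0) / (179/16) = 0
r = (32 - (-9/5)*(0)) / (-32/5) = -5
q = (-5/2 - (3/4)*(-5) - (3/2)*(0)) / (5/4) = 1
p = (30 - (1)*(1) - (-5)*(-5) - (2)*(0)) / -4 = -1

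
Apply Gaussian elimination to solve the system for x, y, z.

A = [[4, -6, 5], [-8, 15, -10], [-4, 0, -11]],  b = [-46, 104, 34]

Forward elimination on [A|b]:
R2 <- R2 - (-2)*R1:  [  0   3   0  12 ]
R3 <- R3 - (-1)*R1:  [   0   -6   -6  -12 ]
R3 <- R3 - (-2)*R2:  [  0   0  -6  12 ]
Row echelon form:
[ 4  -6   5  |  -46 ]
[ 0   3   0  |   12 ]
[ 0   0  -6  |   12 ]
Back-substitution:
z = (12) / -6 = -2
y = (12) / 3 = 4
x = (-46 - (-6)*(4) - (5)*(-2)) / 4 = -3

(-3, 4, -2)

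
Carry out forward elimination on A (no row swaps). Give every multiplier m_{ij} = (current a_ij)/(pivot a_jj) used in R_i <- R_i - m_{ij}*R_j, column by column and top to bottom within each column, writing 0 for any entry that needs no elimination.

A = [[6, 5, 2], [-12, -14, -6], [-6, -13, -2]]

multipliers: -2, -1, 2

Forward elimination:
R2 <- R2 - (-2)*R1:  [  0  -4  -2 ]
R3 <- R3 - (-1)*R1:  [  0  -8   0 ]
R3 <- R3 - (2)*R2:  [ 0  0  4 ]
Multipliers (in order of application): m_{21} = -2, m_{31} = -1, m_{32} = 2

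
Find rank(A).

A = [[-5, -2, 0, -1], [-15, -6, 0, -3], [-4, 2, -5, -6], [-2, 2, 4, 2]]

rank(A) = 3

Row reduction:
R2 <- R2 - (3)*R1:  [ 0  0  0  0 ]
R3 <- R3 - (4/5)*R1:  [     0   18/5     -5  -26/5 ]
R4 <- R4 - (2/5)*R1:  [    0  14/5     4  12/5 ]
R2 <-> R3   (pivot in column 2 was zero)
[ -5    -2   0     -1 ]
[  0  18/5  -5  -26/5 ]
[  0     0   0      0 ]
[  0  14/5   4   12/5 ]
R4 <- R4 - (7/9)*R2:  [    0     0  71/9  58/9 ]
R3 <-> R4   (pivot in column 3 was zero)
[ -5    -2     0     -1 ]
[  0  18/5    -5  -26/5 ]
[  0     0  71/9   58/9 ]
[  0     0     0      0 ]
Row echelon form:
[ -5    -2     0     -1 ]
[  0  18/5    -5  -26/5 ]
[  0     0  71/9   58/9 ]
[  0     0     0      0 ]
Nonzero rows / pivot columns: 3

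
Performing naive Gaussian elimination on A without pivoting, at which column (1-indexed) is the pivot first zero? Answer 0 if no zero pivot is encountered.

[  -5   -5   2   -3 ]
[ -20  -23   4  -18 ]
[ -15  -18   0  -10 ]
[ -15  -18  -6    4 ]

first zero-pivot column = 0

Naive forward elimination:
R2 <- R2 - (4)*R1:  [  0  -3  -4  -6 ]
R3 <- R3 - (3)*R1:  [  0  -3  -6  -1 ]
R4 <- R4 - (3)*R1:  [   0   -3  -12   13 ]
R3 <- R3 - (1)*R2:  [  0   0  -2   5 ]
R4 <- R4 - (1)*R2:  [  0   0  -8  19 ]
R4 <- R4 - (4)*R3:  [  0   0   0  -1 ]
All pivots nonzero; naive elimination completes without hitting a zero pivot.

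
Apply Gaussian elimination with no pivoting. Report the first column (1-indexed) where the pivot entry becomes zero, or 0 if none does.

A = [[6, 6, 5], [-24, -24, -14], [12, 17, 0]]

first zero-pivot column = 2

Naive forward elimination:
R2 <- R2 - (-4)*R1:  [ 0  0  6 ]
R3 <- R3 - (2)*R1:  [   0    5  -10 ]
Matrix at this point:
[ 6  6    5 ]
[ 0  0    6 ]
[ 0  5  -10 ]
Pivot entry (2,2) is zero but row 3 has 5 in column 2 -> naive elimination stops; a row interchange (e.g. R2 <-> R3) would be required here.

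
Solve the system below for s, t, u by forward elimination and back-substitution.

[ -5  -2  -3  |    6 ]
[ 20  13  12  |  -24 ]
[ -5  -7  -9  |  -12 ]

(-3, 0, 3)

Forward elimination on [A|b]:
R2 <- R2 - (-4)*R1:  [ 0  5  0  0 ]
R3 <- R3 - (1)*R1:  [   0   -5   -6  -18 ]
R3 <- R3 - (-1)*R2:  [   0    0   -6  -18 ]
Row echelon form:
[ -5  -2  -3  |    6 ]
[  0   5   0  |    0 ]
[  0   0  -6  |  -18 ]
Back-substitution:
u = (-18) / -6 = 3
t = (0) / 5 = 0
s = (6 - (-2)*(0) - (-3)*(3)) / -5 = -3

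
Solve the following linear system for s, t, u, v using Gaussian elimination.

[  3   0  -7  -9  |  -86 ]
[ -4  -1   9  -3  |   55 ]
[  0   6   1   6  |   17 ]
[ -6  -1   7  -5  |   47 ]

Forward elimination on [A|b]:
R2 <- R2 - (-4/3)*R1:  [      0      -1    -1/3     -15  -179/3 ]
R4 <- R4 - (-2)*R1:  [    0    -1    -7   -23  -125 ]
R3 <- R3 - (-6)*R2:  [    0     0    -1   -84  -341 ]
R4 <- R4 - (1)*R2:  [      0       0   -20/3      -8  -196/3 ]
R4 <- R4 - (20/3)*R3:  [    0     0     0   552  2208 ]
Row echelon form:
[ 3   0    -7   -9  |     -86 ]
[ 0  -1  -1/3  -15  |  -179/3 ]
[ 0   0    -1  -84  |    -341 ]
[ 0   0     0  552  |    2208 ]
Back-substitution:
v = (2208) / 552 = 4
u = (-341 - (-84)*(4)) / -1 = 5
t = (-179/3 - (-1/3)*(5) - (-15)*(4)) / -1 = -2
s = (-86 - (-7)*(5) - (-9)*(4)) / 3 = -5

(-5, -2, 5, 4)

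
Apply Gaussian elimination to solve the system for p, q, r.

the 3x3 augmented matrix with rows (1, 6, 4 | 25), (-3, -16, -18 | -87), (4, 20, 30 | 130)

Forward elimination on [A|b]:
R2 <- R2 - (-3)*R1:  [   0    2   -6  -12 ]
R3 <- R3 - (4)*R1:  [  0  -4  14  30 ]
R3 <- R3 - (-2)*R2:  [ 0  0  2  6 ]
Row echelon form:
[ 1  6   4  |   25 ]
[ 0  2  -6  |  -12 ]
[ 0  0   2  |    6 ]
Back-substitution:
r = (6) / 2 = 3
q = (-12 - (-6)*(3)) / 2 = 3
p = (25 - (6)*(3) - (4)*(3)) / 1 = -5

(-5, 3, 3)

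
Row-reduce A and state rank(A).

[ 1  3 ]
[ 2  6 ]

rank(A) = 1

Row reduction:
R2 <- R2 - (2)*R1:  [ 0  0 ]
Row echelon form:
[ 1  3 ]
[ 0  0 ]
Nonzero rows / pivot columns: 1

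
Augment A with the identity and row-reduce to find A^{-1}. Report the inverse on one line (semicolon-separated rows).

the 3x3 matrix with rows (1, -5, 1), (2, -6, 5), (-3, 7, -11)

Gauss-Jordan on [A | I]:
R2 <- R2 - (2)*R1:  [  0   4   3  |  -2   1   0 ]
R3 <- R3 - (-3)*R1:  [  0  -8  -8  |   3   0   1 ]
R2 <- (1/4)*R2:  [    0     1   3/4  |  -1/2   1/4     0 ]
R1 <- R1 - (-5)*R2:  [    1     0  19/4  |  -3/2   5/4     0 ]
R3 <- R3 - (-8)*R2:  [  0   0  -2  |  -1   2   1 ]
R3 <- (1/-2)*R3:  [    0     0     1  |   1/2    -1  -1/2 ]
R1 <- R1 - (19/4)*R3:  [     1      0      0  |  -31/8      6   19/8 ]
R2 <- R2 - (3/4)*R3:  [    0     1     0  |  -7/8     1   3/8 ]
Right block of [I | A^{-1}] is the inverse:
[ -31/8   6  19/8 ]
[  -7/8   1   3/8 ]
[   1/2  -1  -1/2 ]

inverse = [-31/8 6 19/8; -7/8 1 3/8; 1/2 -1 -1/2]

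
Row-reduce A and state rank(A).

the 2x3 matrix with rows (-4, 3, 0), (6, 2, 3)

rank(A) = 2

Row reduction:
R2 <- R2 - (-3/2)*R1:  [    0  13/2     3 ]
Row echelon form:
[ -4     3  0 ]
[  0  13/2  3 ]
Nonzero rows / pivot columns: 2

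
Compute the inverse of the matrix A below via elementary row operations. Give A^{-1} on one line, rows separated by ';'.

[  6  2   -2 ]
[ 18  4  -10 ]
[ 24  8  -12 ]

Gauss-Jordan on [A | I]:
R1 <- (1/6)*R1:  [    1   1/3  -1/3  |   1/6     0     0 ]
R2 <- R2 - (18)*R1:  [  0  -2  -4  |  -3   1   0 ]
R3 <- R3 - (24)*R1:  [  0   0  -4  |  -4   0   1 ]
R2 <- (1/-2)*R2:  [    0     1     2  |   3/2  -1/2     0 ]
R1 <- R1 - (1/3)*R2:  [    1     0    -1  |  -1/3   1/6     0 ]
R3 <- (1/-4)*R3:  [    0     0     1  |     1     0  -1/4 ]
R1 <- R1 - (-1)*R3:  [    1     0     0  |   2/3   1/6  -1/4 ]
R2 <- R2 - (2)*R3:  [    0     1     0  |  -1/2  -1/2   1/2 ]
Right block of [I | A^{-1}] is the inverse:
[  2/3   1/6  -1/4 ]
[ -1/2  -1/2   1/2 ]
[    1     0  -1/4 ]

inverse = [2/3 1/6 -1/4; -1/2 -1/2 1/2; 1 0 -1/4]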